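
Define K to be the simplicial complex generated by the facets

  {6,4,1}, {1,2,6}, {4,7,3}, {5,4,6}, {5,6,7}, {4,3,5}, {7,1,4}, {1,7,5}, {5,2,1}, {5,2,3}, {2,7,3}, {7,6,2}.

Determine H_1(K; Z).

H_1 ≅ Z/2.

Order the vertices as 1 < 2 < 3 < 4 < 5 < 6 < 7. Listing each simplex with vertices in this order, K has dimension 2 with simplices:

  0-simplices (7): [1], [2], [3], [4], [5], [6], [7]
  1-simplices (18): [1,2], [1,4], [1,5], [1,6], [1,7], [2,3], [2,5], [2,6], [2,7], [3,4], [3,5], [3,7], [4,5], [4,6], [4,7], [5,6], [5,7], [6,7]
  2-simplices (12): [1,2,5], [1,2,6], [1,4,6], [1,4,7], [1,5,7], [2,3,5], [2,3,7], [2,6,7], [3,4,5], [3,4,7], [4,5,6], [5,6,7]

Hence C_0 ≅ Z^7, C_1 ≅ Z^18, C_2 ≅ Z^12.

Boundary ∂_1: C_1 → C_0 is given by ∂[p,q] = [q] − [p]. For instance
  ∂[4,5] = [5] − [4].
The resulting 7×18 matrix has rank 6, and its Smith normal form has invariant factors (1,1,1,1,1,1).

The boundary map ∂_2: C_2 → C_1 maps a triangle to the signed sum of its edges. For instance
  ∂[3,4,7] = [4,7] − [3,7] + [3,4],
  ∂[1,4,7] = [4,7] − [1,7] + [1,4].
This gives a 18×12 integer matrix of rank 12; reducing to Smith normal form yields diagonal entries (1,1,1,1,1,1,1,1,1,1,1,2).

Reading off H_k = ker ∂_k / im ∂_{k+1}:

  H_1: rank ker ∂_1 − rank ∂_2 = (18 − 6) − 12 = 0, and ∂_2 has invariant factor 2 > 1, so H_1 ≅ Z/2.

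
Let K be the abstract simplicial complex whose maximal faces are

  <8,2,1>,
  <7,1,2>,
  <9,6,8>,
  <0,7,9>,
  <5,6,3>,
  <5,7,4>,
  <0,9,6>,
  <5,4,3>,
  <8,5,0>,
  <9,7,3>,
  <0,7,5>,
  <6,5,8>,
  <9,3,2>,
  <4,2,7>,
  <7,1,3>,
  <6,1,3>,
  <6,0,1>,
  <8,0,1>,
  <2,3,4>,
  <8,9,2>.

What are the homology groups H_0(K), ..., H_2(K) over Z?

H_0 = Z,  H_1 = Z ⊕ Z/2,  H_2 = 0.

Take the total order 0 < 1 < 2 < 3 < 4 < 5 < 6 < 7 < 8 < 9 on the vertex set. Then K (dimension 2) consists of the simplices:

  0-simplices (10): [0], [1], [2], [3], [4], [5], [6], [7], [8], [9]
  1-simplices (30): (30 of them)
  2-simplices (20): (20 of them)

giving chain groups C_0 ≅ Z^10, C_1 ≅ Z^30, C_2 ≅ Z^20.

∂_1: C_1 → C_0 sends each edge [p,q] (with p < q) to q − p. For instance
  ∂[7,9] = [9] − [7].
The 10×30 boundary matrix has rank 9 and Smith normal form diag(1,1,1,1,1,1,1,1,1).

∂_2: C_2 → C_1 acts by ∂[p,q,r] = [q,r] − [p,r] + [p,q]. For instance
  ∂[2,4,7] = [4,7] − [2,7] + [2,4],
  ∂[6,8,9] = [8,9] − [6,9] + [6,8].
As a 30×20 matrix over Z this has rank 20, with invariant factors (1,1,1,1,1,1,1,1,1,1,1,1,1,1,1,1,1,1,1,2).

Now H_k = ker ∂_k / im ∂_{k+1}, so:

  H_0: rank C_0 − rank ∂_1 = 10 − 9 = 1, and the invariant factors of ∂_1 are all 1, so H_0 ≅ Z.
  H_1: rank ker ∂_1 − rank ∂_2 = (30 − 9) − 20 = 1, and ∂_2 has invariant factor 2 > 1, so H_1 ≅ Z ⊕ Z/2.
  H_2: rank ker ∂_2 − rank ∂_3 = (20 − 20) − 0 = 0, and there is no ∂_3, so H_2 ≅ 0.

As a check, the Euler characteristic is 10 − 30 + 20 = 0, which agrees with 1 − 1 + 0 = 0.
(K is a triangulation of the Klein bottle.)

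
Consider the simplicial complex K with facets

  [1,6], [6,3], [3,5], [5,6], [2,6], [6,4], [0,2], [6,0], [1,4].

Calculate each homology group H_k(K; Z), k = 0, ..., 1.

H_0 = Z,  H_1 = Z^3.

Take the total order 0 < 1 < 2 < 3 < 4 < 5 < 6 on the vertex set. Then K (dimension 1) consists of the simplices:

  0-simplices (7): [0], [1], [2], [3], [4], [5], [6]
  1-simplices (9): [0,2], [0,6], [1,4], [1,6], [2,6], [3,5], [3,6], [4,6], [5,6]

Hence C_0 ≅ Z^7, C_1 ≅ Z^9.

Boundary ∂_1: C_1 → C_0 maps an edge to its endpoints' difference, ∂[p,q] = q − p. For instance
  ∂[5,6] = [6] − [5].
The 7×9 boundary matrix has rank 6 and Smith normal form diag(1,1,1,1,1,1).

Reading off H_k = ker ∂_k / im ∂_{k+1}:

  H_0: rank C_0 − rank ∂_1 = 7 − 6 = 1, and the invariant factors of ∂_1 are all 1, so H_0 ≅ Z.
  H_1: rank ker ∂_1 − rank ∂_2 = (9 − 6) − 0 = 3, and there is no ∂_2, so H_1 ≅ Z^3.

As a check, the Euler characteristic is 7 − 9 = -2, which agrees with 1 − 3 = -2.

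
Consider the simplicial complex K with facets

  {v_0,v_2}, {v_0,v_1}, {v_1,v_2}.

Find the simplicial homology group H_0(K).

H_0 = Z.

Fix the vertex order v_0 < v_1 < v_2 and write every simplex with vertices in increasing order. Then dim K = 1 and the simplices of K are:

  0-simplices (3): [v_0], [v_1], [v_2]
  1-simplices (3): [v_0,v_1], [v_0,v_2], [v_1,v_2]

Hence C_0 ≅ Z^3, C_1 ≅ Z^3.

The boundary map ∂_1: C_1 → C_0 is given by ∂[p,q] = [q] − [p]. For instance
  ∂[v_0,v_2] = [v_2] − [v_0].
This gives a 3×3 integer matrix of rank 2; reducing to Smith normal form yields diagonal entries (1,1).

Reading off H_k = ker ∂_k / im ∂_{k+1}:

  H_0: rank C_0 − rank ∂_1 = 3 − 2 = 1, and the invariant factors of ∂_1 are all 1, so H_0 ≅ Z.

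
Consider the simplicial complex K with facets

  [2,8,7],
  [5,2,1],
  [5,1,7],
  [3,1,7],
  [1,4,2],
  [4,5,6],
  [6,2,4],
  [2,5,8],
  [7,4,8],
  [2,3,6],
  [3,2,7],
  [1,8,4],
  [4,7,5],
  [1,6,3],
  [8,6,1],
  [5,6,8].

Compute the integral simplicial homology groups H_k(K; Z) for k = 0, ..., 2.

H_0 = Z,  H_1 = Z^2,  H_2 = Z.

Fix the vertex order 1 < 2 < 3 < 4 < 5 < 6 < 7 < 8 and write every simplex with vertices in increasing order. Then dim K = 2 and the simplices of K are:

  0-simplices (8): [1], [2], [3], [4], [5], [6], [7], [8]
  1-simplices (24): (24 of them)
  2-simplices (16): [1,2,4], [1,2,5], [1,3,6], [1,3,7], [1,4,8], [1,5,7], [1,6,8], [2,3,6], [2,3,7], [2,4,6], [2,5,8], [2,7,8], [4,5,6], [4,5,7], [4,7,8], [5,6,8]

so the chain groups are C_0 ≅ Z^8, C_1 ≅ Z^24, C_2 ≅ Z^16.

The boundary map ∂_1: C_1 → C_0 maps an edge to its endpoints' difference, ∂[p,q] = q − p.
The 8×24 boundary matrix has rank 7 and Smith normal form diag(1,1,1,1,1,1,1).

The boundary map ∂_2: C_2 → C_1 sends each 2-simplex [p,q,r] to [q,r] − [p,r] + [p,q]. For instance
  ∂[4,5,6] = [5,6] − [4,6] + [4,5],
  ∂[4,5,7] = [5,7] − [4,7] + [4,5].
As a 24×16 matrix over Z this has rank 15, with invariant factors (1,1,1,1,1,1,1,1,1,1,1,1,1,1,1).

Computing H_k = (kernel of ∂_k) / (image of ∂_{k+1}):

  H_0: rank C_0 − rank ∂_1 = 8 − 7 = 1, and the invariant factors of ∂_1 are all 1, so H_0 = Z.
  H_1: rank ker ∂_1 − rank ∂_2 = (24 − 7) − 15 = 2, and the invariant factors of ∂_2 are all 1, so H_1 = Z^2.
  H_2: rank ker ∂_2 − rank ∂_3 = (16 − 15) − 0 = 1, and there is no ∂_3, so H_2 = Z.

As a check, the Euler characteristic is 8 − 24 + 16 = 0, which agrees with 1 − 2 + 1 = 0.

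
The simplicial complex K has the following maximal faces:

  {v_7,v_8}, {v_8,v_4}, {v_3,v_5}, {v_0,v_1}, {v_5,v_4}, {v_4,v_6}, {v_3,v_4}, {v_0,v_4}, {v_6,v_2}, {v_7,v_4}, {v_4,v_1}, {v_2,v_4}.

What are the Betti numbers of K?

We work with the vertex ordering v_0 < v_1 < v_2 < v_3 < v_4 < v_5 < v_6 < v_7 < v_8. The simplices of K, each written with vertices in increasing order, are:

  0-simplices (9): [v_0], [v_1], [v_2], [v_3], [v_4], [v_5], [v_6], [v_7], [v_8]
  1-simplices (12): [v_0,v_1], [v_0,v_4], [v_1,v_4], [v_2,v_4], [v_2,v_6], [v_3,v_4], [v_3,v_5], [v_4,v_5], [v_4,v_6], [v_4,v_7], [v_4,v_8], [v_7,v_8]

Hence C_0 ≅ Z^9, C_1 ≅ Z^12.

∂_1: C_1 → C_0 sends each edge [p,q] (with p < q) to q − p. For instance
  ∂[v_2,v_4] = [v_4] − [v_2].
The resulting 9×12 matrix has rank 8, and its Smith normal form has invariant factors (1,1,1,1,1,1,1,1).

Reading off H_k = ker ∂_k / im ∂_{k+1}:

  H_0: rank C_0 − rank ∂_1 = 9 − 8 = 1, and the invariant factors of ∂_1 are all 1, so H_0 ≅ Z.
  H_1: rank ker ∂_1 − rank ∂_2 = (12 − 8) − 0 = 4, and there is no ∂_2, so H_1 ≅ Z^4.

Hence the Betti numbers are b_0 = 1, b_1 = 4.

b_0 = 1, b_1 = 4.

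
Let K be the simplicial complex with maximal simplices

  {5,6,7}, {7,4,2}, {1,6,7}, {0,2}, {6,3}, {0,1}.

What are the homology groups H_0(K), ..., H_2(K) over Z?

H_0 ≅ Z,  H_1 ≅ Z,  H_2 = 0.

Order the vertices as 0 < 1 < 2 < 3 < 4 < 5 < 6 < 7. Listing each simplex with vertices in this order, K has dimension 2 with simplices:

  0-simplices (8): [0], [1], [2], [3], [4], [5], [6], [7]
  1-simplices (11): [0,1], [0,2], [1,6], [1,7], [2,4], [2,7], [3,6], [4,7], [5,6], [5,7], [6,7]
  2-simplices (3): [1,6,7], [2,4,7], [5,6,7]

giving chain groups C_0 ≅ Z^8, C_1 ≅ Z^11, C_2 ≅ Z^3.

The boundary map ∂_1: C_1 → C_0 sends each edge [p,q] (with p < q) to q − p.
As a 8×11 matrix over Z this has rank 7, with invariant factors (1,1,1,1,1,1,1).

∂_2: C_2 → C_1 maps a triangle to the signed sum of its edges. For instance
  ∂[2,4,7] = [4,7] − [2,7] + [2,4],
  ∂[5,6,7] = [6,7] − [5,7] + [5,6].
The resulting 11×3 matrix has rank 3, and its Smith normal form has invariant factors (1,1,1).

Reading off H_k = ker ∂_k / im ∂_{k+1}:

  H_0: rank C_0 − rank ∂_1 = 8 − 7 = 1, and the invariant factors of ∂_1 are all 1, so H_0 = Z.
  H_1: rank ker ∂_1 − rank ∂_2 = (11 − 7) − 3 = 1, and the invariant factors of ∂_2 are all 1, so H_1 = Z.
  H_2: rank ker ∂_2 − rank ∂_3 = (3 − 3) − 0 = 0, and there is no ∂_3, so H_2 = 0.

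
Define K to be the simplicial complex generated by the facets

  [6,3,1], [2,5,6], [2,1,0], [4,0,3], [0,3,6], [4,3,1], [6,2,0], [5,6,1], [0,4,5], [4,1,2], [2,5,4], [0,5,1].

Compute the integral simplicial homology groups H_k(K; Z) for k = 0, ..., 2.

H_0 ≅ Z,  H_1 ≅ Z/2,  H_2 = 0.

K has 7 vertices, 18 edges, 12 triangles.
rank ∂_0 = 0, rank ∂_1 = 6 ⇒ b_0 = 7 − 0 − 6 = 1; all invariant factors of ∂_1 are 1 so no torsion. So H_0 = Z.
rank ∂_1 = 6, rank ∂_2 = 12 ⇒ b_1 = 18 − 6 − 12 = 0; ∂_2 has invariant factor(s) [2] giving torsion. So H_1 = Z/2.
rank ∂_2 = 12, rank ∂_3 = 0 ⇒ b_2 = 12 − 12 − 0 = 0. So H_2 = 0.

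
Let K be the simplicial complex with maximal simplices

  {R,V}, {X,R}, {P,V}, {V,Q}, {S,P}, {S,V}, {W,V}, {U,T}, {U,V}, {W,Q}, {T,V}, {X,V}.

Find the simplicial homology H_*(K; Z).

H_0 ≅ Z,  H_1 ≅ Z^4.

We work with the vertex ordering P < Q < R < S < T < U < V < W < X. The simplices of K, each written with vertices in increasing order, are:

  0-simplices (9): P, Q, R, S, T, U, V, W, X
  1-simplices (12): PS, PV, QV, QW, RV, RX, SV, TU, TV, UV, VW, VX

giving chain groups C_0 ≅ Z^9, C_1 ≅ Z^12.

Boundary ∂_1: C_1 → C_0 sends each edge [p,q] (with p < q) to q − p. For instance
  ∂PV = V − P.
As a 9×12 matrix over Z this has rank 8, with invariant factors (1,1,1,1,1,1,1,1).

From H_k ≅ ker(∂_k) / im(∂_{k+1}) we obtain:

  H_0: rank C_0 − rank ∂_1 = 9 − 8 = 1, and the invariant factors of ∂_1 are all 1, so H_0 = Z.
  H_1: rank ker ∂_1 − rank ∂_2 = (12 − 8) − 0 = 4, and there is no ∂_2, so H_1 = Z^4.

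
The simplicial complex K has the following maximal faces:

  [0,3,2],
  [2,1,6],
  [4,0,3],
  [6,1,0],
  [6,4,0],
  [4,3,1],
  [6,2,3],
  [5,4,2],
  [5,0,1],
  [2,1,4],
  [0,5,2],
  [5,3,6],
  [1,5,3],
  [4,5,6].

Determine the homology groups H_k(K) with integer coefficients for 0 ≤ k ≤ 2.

H_0 = Z,  H_1 = Z^2,  H_2 = Z.

Order the vertices as 0 < 1 < 2 < 3 < 4 < 5 < 6. Listing each simplex with vertices in this order, K has dimension 2 with simplices:

  0-simplices (7): [0], [1], [2], [3], [4], [5], [6]
  1-simplices (21): [0,1], [0,2], [0,3], [0,4], [0,5], [0,6], [1,2], [1,3], [1,4], [1,5], [1,6], [2,3], [2,4], [2,5], [2,6], [3,4], [3,5], [3,6], [4,5], [4,6], [5,6]
  2-simplices (14): [0,1,5], [0,1,6], [0,2,3], [0,2,5], [0,3,4], [0,4,6], [1,2,4], [1,2,6], [1,3,4], [1,3,5], [2,3,6], [2,4,5], [3,5,6], [4,5,6]

Hence C_0 ≅ Z^7, C_1 ≅ Z^21, C_2 ≅ Z^14.

∂_1: C_1 → C_0 sends each edge [p,q] (with p < q) to q − p.
The 7×21 boundary matrix has rank 6 and Smith normal form diag(1,1,1,1,1,1).

∂_2: C_2 → C_1 maps a triangle to the signed sum of its edges. For instance
  ∂[3,5,6] = [5,6] − [3,6] + [3,5],
  ∂[0,4,6] = [4,6] − [0,6] + [0,4].
The 21×14 boundary matrix has rank 13 and Smith normal form diag(1,1,1,1,1,1,1,1,1,1,1,1,1).

Computing H_k = (kernel of ∂_k) / (image of ∂_{k+1}):

  H_0: rank C_0 − rank ∂_1 = 7 − 6 = 1, and the invariant factors of ∂_1 are all 1, so H_0 = Z.
  H_1: rank ker ∂_1 − rank ∂_2 = (21 − 6) − 13 = 2, and the invariant factors of ∂_2 are all 1, so H_1 = Z^2.
  H_2: rank ker ∂_2 − rank ∂_3 = (14 − 13) − 0 = 1, and there is no ∂_3, so H_2 = Z.

As a check, the Euler characteristic is 7 − 21 + 14 = 0, which agrees with 1 − 2 + 1 = 0.
(K is a triangulation of the torus T^2.)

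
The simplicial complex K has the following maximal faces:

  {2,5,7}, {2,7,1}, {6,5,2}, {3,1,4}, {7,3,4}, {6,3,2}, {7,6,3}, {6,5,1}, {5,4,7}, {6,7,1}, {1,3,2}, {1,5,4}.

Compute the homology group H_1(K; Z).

H_1 = Z/2Z.

Order the vertices as 1 < 2 < 3 < 4 < 5 < 6 < 7. Listing each simplex with vertices in this order, K has dimension 2 with simplices:

  0-simplices (7): [1], [2], [3], [4], [5], [6], [7]
  1-simplices (18): [1,2], [1,3], [1,4], [1,5], [1,6], [1,7], [2,3], [2,5], [2,6], [2,7], [3,4], [3,6], [3,7], [4,5], [4,7], [5,6], [5,7], [6,7]
  2-simplices (12): [1,2,3], [1,2,7], [1,3,4], [1,4,5], [1,5,6], [1,6,7], [2,3,6], [2,5,6], [2,5,7], [3,4,7], [3,6,7], [4,5,7]

so the chain groups are C_0 ≅ Z^7, C_1 ≅ Z^18, C_2 ≅ Z^12.

∂_1: C_1 → C_0 sends each edge [p,q] (with p < q) to q − p. For instance
  ∂[5,6] = [6] − [5].
As a 7×18 matrix over Z this has rank 6, with invariant factors (1,1,1,1,1,1).

∂_2: C_2 → C_1 maps a triangle to the signed sum of its edges. For instance
  ∂[1,6,7] = [6,7] − [1,7] + [1,6],
  ∂[2,5,6] = [5,6] − [2,6] + [2,5].
The 18×12 boundary matrix has rank 12 and Smith normal form diag(1,1,1,1,1,1,1,1,1,1,1,2).

From H_k ≅ ker(∂_k) / im(∂_{k+1}) we obtain:

  H_1: rank ker ∂_1 − rank ∂_2 = (18 − 6) − 12 = 0, and ∂_2 has invariant factor 2 > 1, so H_1 ≅ Z/2Z.

(K is a triangulation of the real projective plane RP^2.)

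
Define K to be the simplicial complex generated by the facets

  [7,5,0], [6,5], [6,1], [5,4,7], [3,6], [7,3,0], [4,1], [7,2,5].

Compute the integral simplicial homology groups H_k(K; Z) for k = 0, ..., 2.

H_0 ≅ Z,  H_1 ≅ Z^2,  H_2 = 0.

K has 8 vertices, 13 edges, 4 triangles.
rank ∂_0 = 0, rank ∂_1 = 7 ⇒ b_0 = 8 − 0 − 7 = 1; all invariant factors of ∂_1 are 1 so no torsion. So H_0 ≅ Z.
rank ∂_1 = 7, rank ∂_2 = 4 ⇒ b_1 = 13 − 7 − 4 = 2; all invariant factors of ∂_2 are 1 so no torsion. So H_1 ≅ Z^2.
rank ∂_2 = 4, rank ∂_3 = 0 ⇒ b_2 = 4 − 4 − 0 = 0. So H_2 ≅ 0.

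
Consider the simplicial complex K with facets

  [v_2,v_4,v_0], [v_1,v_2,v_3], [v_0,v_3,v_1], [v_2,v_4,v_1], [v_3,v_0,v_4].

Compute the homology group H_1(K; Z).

H_1 = Z.

We work with the vertex ordering v_0 < v_1 < v_2 < v_3 < v_4. The simplices of K, each written with vertices in increasing order, are:

  0-simplices (5): [v_0], [v_1], [v_2], [v_3], [v_4]
  1-simplices (10): [v_0,v_1], [v_0,v_2], [v_0,v_3], [v_0,v_4], [v_1,v_2], [v_1,v_3], [v_1,v_4], [v_2,v_3], [v_2,v_4], [v_3,v_4]
  2-simplices (5): [v_0,v_1,v_3], [v_0,v_2,v_4], [v_0,v_3,v_4], [v_1,v_2,v_3], [v_1,v_2,v_4]

so the chain groups are C_0 ≅ Z^5, C_1 ≅ Z^10, C_2 ≅ Z^5.

Boundary ∂_1: C_1 → C_0 is given by ∂[p,q] = [q] − [p]. For instance
  ∂[v_1,v_2] = [v_2] − [v_1].
This gives a 5×10 integer matrix of rank 4; reducing to Smith normal form yields diagonal entries (1,1,1,1).

The boundary map ∂_2: C_2 → C_1 maps a triangle to the signed sum of its edges. For instance
  ∂[v_1,v_2,v_4] = [v_2,v_4] − [v_1,v_4] + [v_1,v_2],
  ∂[v_0,v_1,v_3] = [v_1,v_3] − [v_0,v_3] + [v_0,v_1].
The resulting 10×5 matrix has rank 5, and its Smith normal form has invariant factors (1,1,1,1,1).

Reading off H_k = ker ∂_k / im ∂_{k+1}:

  H_1: rank ker ∂_1 − rank ∂_2 = (10 − 4) − 5 = 1, and the invariant factors of ∂_2 are all 1, so H_1 = Z.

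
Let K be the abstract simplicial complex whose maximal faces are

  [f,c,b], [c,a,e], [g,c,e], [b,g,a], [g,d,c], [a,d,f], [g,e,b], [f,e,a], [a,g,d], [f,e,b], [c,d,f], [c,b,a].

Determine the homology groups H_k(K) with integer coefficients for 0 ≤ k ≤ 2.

Take the total order a < b < c < d < e < f < g on the vertex set. Then K (dimension 2) consists of the simplices:

  0-simplices (7): a, b, c, d, e, f, g
  1-simplices (18): ab, ac, ad, ae, af, ag, bc, be, bf, bg, cd, ce, cf, cg, df, dg, ef, eg
  2-simplices (12): abc, abg, ace, adf, adg, aef, bcf, bef, beg, cdf, cdg, ceg

giving chain groups C_0 ≅ Z^7, C_1 ≅ Z^18, C_2 ≅ Z^12.

∂_1: C_1 → C_0 is given by ∂[p,q] = [q] − [p]. For instance
  ∂cg = g − c.
As a 7×18 matrix over Z this has rank 6, with invariant factors (1,1,1,1,1,1).

Boundary ∂_2: C_2 → C_1 sends each 2-simplex [p,q,r] to [q,r] − [p,r] + [p,q]. For instance
  ∂aef = ef − af + ae,
  ∂ceg = eg − cg + ce.
This gives a 18×12 integer matrix of rank 12; reducing to Smith normal form yields diagonal entries (1,1,1,1,1,1,1,1,1,1,1,2).

From H_k ≅ ker(∂_k) / im(∂_{k+1}) we obtain:

  H_0: rank C_0 − rank ∂_1 = 7 − 6 = 1, and the invariant factors of ∂_1 are all 1, so H_0 ≅ Z.
  H_1: rank ker ∂_1 − rank ∂_2 = (18 − 6) − 12 = 0, and ∂_2 has invariant factor 2 > 1, so H_1 ≅ Z/2.
  H_2: rank ker ∂_2 − rank ∂_3 = (12 − 12) − 0 = 0, and there is no ∂_3, so H_2 ≅ 0.

H_0 = Z,  H_1 = Z/2,  H_2 = 0.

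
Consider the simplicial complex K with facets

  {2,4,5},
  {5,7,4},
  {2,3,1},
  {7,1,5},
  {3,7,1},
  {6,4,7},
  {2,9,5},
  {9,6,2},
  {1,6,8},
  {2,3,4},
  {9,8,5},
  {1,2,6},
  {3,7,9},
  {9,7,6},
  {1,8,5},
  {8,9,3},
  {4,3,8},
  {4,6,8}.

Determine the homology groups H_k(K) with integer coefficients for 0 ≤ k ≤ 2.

H_0 = Z,  H_1 = Z^2,  H_2 = Z.

Order the vertices as 1 < 2 < 3 < 4 < 5 < 6 < 7 < 8 < 9. Listing each simplex with vertices in this order, K has dimension 2 with simplices:

  0-simplices (9): [1], [2], [3], [4], [5], [6], [7], [8], [9]
  1-simplices (27): (27 of them)
  2-simplices (18): [1,2,3], [1,2,6], [1,3,7], [1,5,7], [1,5,8], [1,6,8], [2,3,4], [2,4,5], [2,5,9], [2,6,9], [3,4,8], [3,7,9], [3,8,9], [4,5,7], [4,6,7], [4,6,8], [5,8,9], [6,7,9]

Hence C_0 ≅ Z^9, C_1 ≅ Z^27, C_2 ≅ Z^18.

∂_1: C_1 → C_0 is given by ∂[p,q] = [q] − [p]. For instance
  ∂[4,5] = [5] − [4].
This gives a 9×27 integer matrix of rank 8; reducing to Smith normal form yields diagonal entries (1,1,1,1,1,1,1,1).

Boundary ∂_2: C_2 → C_1 maps a triangle to the signed sum of its edges. For instance
  ∂[1,5,7] = [5,7] − [1,7] + [1,5],
  ∂[1,3,7] = [3,7] − [1,7] + [1,3].
The resulting 27×18 matrix has rank 17, and its Smith normal form has invariant factors (1,1,1,1,1,1,1,1,1,1,1,1,1,1,1,1,1).

From H_k ≅ ker(∂_k) / im(∂_{k+1}) we obtain:

  H_0: rank C_0 − rank ∂_1 = 9 − 8 = 1, and the invariant factors of ∂_1 are all 1, so H_0 ≅ Z.
  H_1: rank ker ∂_1 − rank ∂_2 = (27 − 8) − 17 = 2, and the invariant factors of ∂_2 are all 1, so H_1 ≅ Z^2.
  H_2: rank ker ∂_2 − rank ∂_3 = (18 − 17) − 0 = 1, and there is no ∂_3, so H_2 ≅ Z.

As a check, the Euler characteristic is 9 − 27 + 18 = 0, which agrees with 1 − 2 + 1 = 0.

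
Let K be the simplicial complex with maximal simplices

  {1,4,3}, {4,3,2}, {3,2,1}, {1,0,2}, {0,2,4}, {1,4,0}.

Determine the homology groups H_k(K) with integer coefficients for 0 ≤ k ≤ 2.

Take the total order 0 < 1 < 2 < 3 < 4 on the vertex set. Then K (dimension 2) consists of the simplices:

  0-simplices (5): [0], [1], [2], [3], [4]
  1-simplices (9): [0,1], [0,2], [0,4], [1,2], [1,3], [1,4], [2,3], [2,4], [3,4]
  2-simplices (6): [0,1,2], [0,1,4], [0,2,4], [1,2,3], [1,3,4], [2,3,4]

Hence C_0 ≅ Z^5, C_1 ≅ Z^9, C_2 ≅ Z^6.

Boundary ∂_1: C_1 → C_0 sends each edge [p,q] (with p < q) to q − p.
The resulting 5×9 matrix has rank 4, and its Smith normal form has invariant factors (1,1,1,1).

∂_2: C_2 → C_1 sends each 2-simplex [p,q,r] to [q,r] − [p,r] + [p,q]. For instance
  ∂[1,3,4] = [3,4] − [1,4] + [1,3],
  ∂[0,1,4] = [1,4] − [0,4] + [0,1].
The resulting 9×6 matrix has rank 5, and its Smith normal form has invariant factors (1,1,1,1,1).

From H_k ≅ ker(∂_k) / im(∂_{k+1}) we obtain:

  H_0: rank C_0 − rank ∂_1 = 5 − 4 = 1, and the invariant factors of ∂_1 are all 1, so H_0 = Z.
  H_1: rank ker ∂_1 − rank ∂_2 = (9 − 4) − 5 = 0, and the invariant factors of ∂_2 are all 1, so H_1 = 0.
  H_2: rank ker ∂_2 − rank ∂_3 = (6 − 5) − 0 = 1, and there is no ∂_3, so H_2 = Z.

As a check, the Euler characteristic is 5 − 9 + 6 = 2, which agrees with 1 − 0 + 1 = 2.

H_0 ≅ Z,  H_1 = 0,  H_2 ≅ Z.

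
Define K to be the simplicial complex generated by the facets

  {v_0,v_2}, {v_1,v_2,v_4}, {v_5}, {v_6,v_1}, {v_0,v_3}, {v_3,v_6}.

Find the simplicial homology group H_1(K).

H_1 ≅ Z.

We work with the vertex ordering v_0 < v_1 < v_2 < v_3 < v_4 < v_5 < v_6. The simplices of K, each written with vertices in increasing order, are:

  0-simplices (7): [v_0], [v_1], [v_2], [v_3], [v_4], [v_5], [v_6]
  1-simplices (7): [v_0,v_2], [v_0,v_3], [v_1,v_2], [v_1,v_4], [v_1,v_6], [v_2,v_4], [v_3,v_6]
  2-simplices (1): [v_1,v_2,v_4]

giving chain groups C_0 ≅ Z^7, C_1 ≅ Z^7, C_2 ≅ Z^1.

The boundary map ∂_1: C_1 → C_0 sends each edge [p,q] (with p < q) to q − p. For instance
  ∂[v_3,v_6] = [v_6] − [v_3].
As a 7×7 matrix over Z this has rank 5, with invariant factors (1,1,1,1,1).

∂_2: C_2 → C_1 sends each 2-simplex [p,q,r] to [q,r] − [p,r] + [p,q]. For instance
  ∂[v_1,v_2,v_4] = [v_2,v_4] − [v_1,v_4] + [v_1,v_2].
The 7×1 boundary matrix has rank 1 and Smith normal form diag(1).

Reading off H_k = ker ∂_k / im ∂_{k+1}:

  H_1: rank ker ∂_1 − rank ∂_2 = (7 − 5) − 1 = 1, and the invariant factors of ∂_2 are all 1, so H_1 ≅ Z.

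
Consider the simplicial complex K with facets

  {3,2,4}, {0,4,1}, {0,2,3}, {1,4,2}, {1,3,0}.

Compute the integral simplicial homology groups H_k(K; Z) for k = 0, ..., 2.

Order the vertices as 0 < 1 < 2 < 3 < 4. Listing each simplex with vertices in this order, K has dimension 2 with simplices:

  0-simplices (5): [0], [1], [2], [3], [4]
  1-simplices (10): [0,1], [0,2], [0,3], [0,4], [1,2], [1,3], [1,4], [2,3], [2,4], [3,4]
  2-simplices (5): [0,1,3], [0,1,4], [0,2,3], [1,2,4], [2,3,4]

giving chain groups C_0 ≅ Z^5, C_1 ≅ Z^10, C_2 ≅ Z^5.

Boundary ∂_1: C_1 → C_0 is given by ∂[p,q] = [q] − [p]. For instance
  ∂[1,3] = [3] − [1].
As a 5×10 matrix over Z this has rank 4, with invariant factors (1,1,1,1).

∂_2: C_2 → C_1 maps a triangle to the signed sum of its edges. For instance
  ∂[0,2,3] = [2,3] − [0,3] + [0,2],
  ∂[0,1,3] = [1,3] − [0,3] + [0,1].
As a 10×5 matrix over Z this has rank 5, with invariant factors (1,1,1,1,1).

From H_k ≅ ker(∂_k) / im(∂_{k+1}) we obtain:

  H_0: rank C_0 − rank ∂_1 = 5 − 4 = 1, and the invariant factors of ∂_1 are all 1, so H_0 = Z.
  H_1: rank ker ∂_1 − rank ∂_2 = (10 − 4) − 5 = 1, and the invariant factors of ∂_2 are all 1, so H_1 = Z.
  H_2: rank ker ∂_2 − rank ∂_3 = (5 − 5) − 0 = 0, and there is no ∂_3, so H_2 = 0.

As a check, the Euler characteristic is 5 − 10 + 5 = 0, which agrees with 1 − 1 + 0 = 0.

H_0 = Z,  H_1 = Z,  H_2 = 0.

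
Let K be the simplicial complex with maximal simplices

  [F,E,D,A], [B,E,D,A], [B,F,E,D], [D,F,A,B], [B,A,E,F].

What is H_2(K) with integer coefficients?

We work with the vertex ordering A < B < D < E < F. The simplices of K, each written with vertices in increasing order, are:

  0-simplices (5): A, B, D, E, F
  1-simplices (10): AB, AD, AE, AF, BD, BE, BF, DE, DF, EF
  2-simplices (10): ABD, ABE, ABF, ADE, ADF, AEF, BDE, BDF, BEF, DEF
  3-simplices (5): ABDE, ABDF, ABEF, ADEF, BDEF

Hence C_0 ≅ Z^5, C_1 ≅ Z^10, C_2 ≅ Z^10, C_3 ≅ Z^5.

The boundary map ∂_1: C_1 → C_0 is given by ∂[p,q] = [q] − [p].
As a 5×10 matrix over Z this has rank 4, with invariant factors (1,1,1,1).

The boundary map ∂_2: C_2 → C_1 maps a triangle to the signed sum of its edges. For instance
  ∂BDF = DF − BF + BD,
  ∂ADF = DF − AF + AD.
The resulting 10×10 matrix has rank 6, and its Smith normal form has invariant factors (1,1,1,1,1,1).

∂_3: C_3 → C_2 sends each 3-simplex σ to the alternating sum Σ_i (−1)^i (σ with its i-th vertex removed). For instance
  ∂ABEF = BEF − AEF + ABF − ABE,
  ∂ABDF = BDF − ADF + ABF − ABD.
This gives a 10×5 integer matrix of rank 4; reducing to Smith normal form yields diagonal entries (1,1,1,1).

From H_k ≅ ker(∂_k) / im(∂_{k+1}) we obtain:

  H_2: rank ker ∂_2 − rank ∂_3 = (10 − 6) − 4 = 0, and the invariant factors of ∂_3 are all 1, so H_2 ≅ 0.

H_2 ≅ 0.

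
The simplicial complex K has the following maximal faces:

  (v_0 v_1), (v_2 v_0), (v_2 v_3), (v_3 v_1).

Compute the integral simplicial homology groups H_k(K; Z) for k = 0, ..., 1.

Fix the vertex order v_0 < v_1 < v_2 < v_3 and write every simplex with vertices in increasing order. Then dim K = 1 and the simplices of K are:

  0-simplices (4): [v_0], [v_1], [v_2], [v_3]
  1-simplices (4): [v_0,v_1], [v_0,v_2], [v_1,v_3], [v_2,v_3]

Hence C_0 ≅ Z^4, C_1 ≅ Z^4.

∂_1: C_1 → C_0 is given by ∂[p,q] = [q] − [p]. For instance
  ∂[v_0,v_1] = [v_1] − [v_0].
This gives a 4×4 integer matrix of rank 3; reducing to Smith normal form yields diagonal entries (1,1,1).

From H_k ≅ ker(∂_k) / im(∂_{k+1}) we obtain:

  H_0: rank C_0 − rank ∂_1 = 4 − 3 = 1, and the invariant factors of ∂_1 are all 1, so H_0 ≅ Z.
  H_1: rank ker ∂_1 − rank ∂_2 = (4 − 3) − 0 = 1, and there is no ∂_2, so H_1 ≅ Z.

H_0 ≅ Z,  H_1 ≅ Z.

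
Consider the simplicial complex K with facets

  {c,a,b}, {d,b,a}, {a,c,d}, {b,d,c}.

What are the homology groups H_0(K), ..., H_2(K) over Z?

Fix the vertex order a < b < c < d and write every simplex with vertices in increasing order. Then dim K = 2 and the simplices of K are:

  0-simplices (4): a, b, c, d
  1-simplices (6): ab, ac, ad, bc, bd, cd
  2-simplices (4): abc, abd, acd, bcd

giving chain groups C_0 ≅ Z^4, C_1 ≅ Z^6, C_2 ≅ Z^4.

The boundary map ∂_1: C_1 → C_0 is given by ∂[p,q] = [q] − [p]. For instance
  ∂cd = d − c.
This gives a 4×6 integer matrix of rank 3; reducing to Smith normal form yields diagonal entries (1,1,1).

∂_2: C_2 → C_1 sends each 2-simplex [p,q,r] to [q,r] − [p,r] + [p,q]. For instance
  ∂acd = cd − ad + ac,
  ∂abc = bc − ac + ab.
As a 6×4 matrix over Z this has rank 3, with invariant factors (1,1,1).

Now H_k = ker ∂_k / im ∂_{k+1}, so:

  H_0: rank C_0 − rank ∂_1 = 4 − 3 = 1, and the invariant factors of ∂_1 are all 1, so H_0 = Z.
  H_1: rank ker ∂_1 − rank ∂_2 = (6 − 3) − 3 = 0, and the invariant factors of ∂_2 are all 1, so H_1 = 0.
  H_2: rank ker ∂_2 − rank ∂_3 = (4 − 3) − 0 = 1, and there is no ∂_3, so H_2 = Z.

H_0 ≅ Z,  H_1 = 0,  H_2 ≅ Z.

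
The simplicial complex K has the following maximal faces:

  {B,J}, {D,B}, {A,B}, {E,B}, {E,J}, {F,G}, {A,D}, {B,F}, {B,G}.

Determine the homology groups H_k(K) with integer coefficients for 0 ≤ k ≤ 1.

H_0 ≅ Z,  H_1 ≅ Z^3.

We work with the vertex ordering A < B < D < E < F < G < J. The simplices of K, each written with vertices in increasing order, are:

  0-simplices (7): A, B, D, E, F, G, J
  1-simplices (9): AB, AD, BD, BE, BF, BG, BJ, EJ, FG

Hence C_0 ≅ Z^7, C_1 ≅ Z^9.

∂_1: C_1 → C_0 is given by ∂[p,q] = [q] − [p].
As a 7×9 matrix over Z this has rank 6, with invariant factors (1,1,1,1,1,1).

From H_k ≅ ker(∂_k) / im(∂_{k+1}) we obtain:

  H_0: rank C_0 − rank ∂_1 = 7 − 6 = 1, and the invariant factors of ∂_1 are all 1, so H_0 ≅ Z.
  H_1: rank ker ∂_1 − rank ∂_2 = (9 − 6) − 0 = 3, and there is no ∂_2, so H_1 ≅ Z^3.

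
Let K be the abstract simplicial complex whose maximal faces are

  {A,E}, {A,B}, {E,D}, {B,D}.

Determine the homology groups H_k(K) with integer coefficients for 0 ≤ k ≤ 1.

H_0 = Z,  H_1 = Z.

Take the total order A < B < D < E on the vertex set. Then K (dimension 1) consists of the simplices:

  0-simplices (4): A, B, D, E
  1-simplices (4): AB, AE, BD, DE

so the chain groups are C_0 ≅ Z^4, C_1 ≅ Z^4.

Boundary ∂_1: C_1 → C_0 is given by ∂[p,q] = [q] − [p].
The resulting 4×4 matrix has rank 3, and its Smith normal form has invariant factors (1,1,1).

Computing H_k = (kernel of ∂_k) / (image of ∂_{k+1}):

  H_0: rank C_0 − rank ∂_1 = 4 − 3 = 1, and the invariant factors of ∂_1 are all 1, so H_0 ≅ Z.
  H_1: rank ker ∂_1 − rank ∂_2 = (4 − 3) − 0 = 1, and there is no ∂_2, so H_1 ≅ Z.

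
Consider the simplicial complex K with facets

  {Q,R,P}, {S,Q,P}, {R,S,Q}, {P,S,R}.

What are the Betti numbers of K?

Take the total order P < Q < R < S on the vertex set. Then K (dimension 2) consists of the simplices:

  0-simplices (4): P, Q, R, S
  1-simplices (6): PQ, PR, PS, QR, QS, RS
  2-simplices (4): PQR, PQS, PRS, QRS

Hence C_0 ≅ Z^4, C_1 ≅ Z^6, C_2 ≅ Z^4.

The boundary map ∂_1: C_1 → C_0 maps an edge to its endpoints' difference, ∂[p,q] = q − p. For instance
  ∂RS = S − R.
As a 4×6 matrix over Z this has rank 3, with invariant factors (1,1,1).

Boundary ∂_2: C_2 → C_1 maps a triangle to the signed sum of its edges. For instance
  ∂QRS = RS − QS + QR,
  ∂PRS = RS − PS + PR.
The resulting 6×4 matrix has rank 3, and its Smith normal form has invariant factors (1,1,1).

Reading off H_k = ker ∂_k / im ∂_{k+1}:

  H_0: rank C_0 − rank ∂_1 = 4 − 3 = 1, and the invariant factors of ∂_1 are all 1, so H_0 = Z.
  H_1: rank ker ∂_1 − rank ∂_2 = (6 − 3) − 3 = 0, and the invariant factors of ∂_2 are all 1, so H_1 = 0.
  H_2: rank ker ∂_2 − rank ∂_3 = (4 − 3) − 0 = 1, and there is no ∂_3, so H_2 = Z.

As a check, the Euler characteristic is 4 − 6 + 4 = 2, which agrees with 1 − 0 + 1 = 2.

Hence the Betti numbers are b_0 = 1, b_1 = 0, b_2 = 1.

b_0 = 1, b_1 = 0, b_2 = 1.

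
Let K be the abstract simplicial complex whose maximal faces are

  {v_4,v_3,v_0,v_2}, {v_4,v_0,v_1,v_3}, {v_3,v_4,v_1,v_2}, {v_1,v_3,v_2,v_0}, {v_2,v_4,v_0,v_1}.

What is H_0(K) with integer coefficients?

H_0 ≅ Z.

We work with the vertex ordering v_0 < v_1 < v_2 < v_3 < v_4. The simplices of K, each written with vertices in increasing order, are:

  0-simplices (5): [v_0], [v_1], [v_2], [v_3], [v_4]
  1-simplices (10): [v_0,v_1], [v_0,v_2], [v_0,v_3], [v_0,v_4], [v_1,v_2], [v_1,v_3], [v_1,v_4], [v_2,v_3], [v_2,v_4], [v_3,v_4]
  2-simplices (10): [v_0,v_1,v_2], [v_0,v_1,v_3], [v_0,v_1,v_4], [v_0,v_2,v_3], [v_0,v_2,v_4], [v_0,v_3,v_4], [v_1,v_2,v_3], [v_1,v_2,v_4], [v_1,v_3,v_4], [v_2,v_3,v_4]
  3-simplices (5): [v_0,v_1,v_2,v_3], [v_0,v_1,v_2,v_4], [v_0,v_1,v_3,v_4], [v_0,v_2,v_3,v_4], [v_1,v_2,v_3,v_4]

so the chain groups are C_0 ≅ Z^5, C_1 ≅ Z^10, C_2 ≅ Z^10, C_3 ≅ Z^5.

Boundary ∂_1: C_1 → C_0 maps an edge to its endpoints' difference, ∂[p,q] = q − p.
The resulting 5×10 matrix has rank 4, and its Smith normal form has invariant factors (1,1,1,1).

The boundary map ∂_2: C_2 → C_1 sends each 2-simplex [p,q,r] to [q,r] − [p,r] + [p,q]. For instance
  ∂[v_0,v_1,v_3] = [v_1,v_3] − [v_0,v_3] + [v_0,v_1],
  ∂[v_1,v_2,v_3] = [v_2,v_3] − [v_1,v_3] + [v_1,v_2].
This gives a 10×10 integer matrix of rank 6; reducing to Smith normal form yields diagonal entries (1,1,1,1,1,1).

The boundary map ∂_3: C_3 → C_2 sends each 3-simplex σ to the alternating sum Σ_i (−1)^i (σ with its i-th vertex removed). For instance
  ∂[v_0,v_1,v_3,v_4] = [v_1,v_3,v_4] − [v_0,v_3,v_4] + [v_0,v_1,v_4] − [v_0,v_1,v_3],
  ∂[v_0,v_1,v_2,v_3] = [v_1,v_2,v_3] − [v_0,v_2,v_3] + [v_0,v_1,v_3] − [v_0,v_1,v_2].
The 10×5 boundary matrix has rank 4 and Smith normal form diag(1,1,1,1).

From H_k ≅ ker(∂_k) / im(∂_{k+1}) we obtain:

  H_0: rank C_0 − rank ∂_1 = 5 − 4 = 1, and the invariant factors of ∂_1 are all 1, so H_0 ≅ Z.

(K is a triangulation of the 3-sphere S^3.)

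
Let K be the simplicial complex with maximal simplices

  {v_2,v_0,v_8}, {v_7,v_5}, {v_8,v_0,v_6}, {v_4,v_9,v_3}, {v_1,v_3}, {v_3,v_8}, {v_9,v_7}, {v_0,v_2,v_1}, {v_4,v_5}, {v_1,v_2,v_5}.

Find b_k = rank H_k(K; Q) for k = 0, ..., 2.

b_0 = 1, b_1 = 3, b_2 = 0.

Fix the vertex order v_0 < v_1 < v_2 < v_3 < v_4 < v_5 < v_6 < v_7 < v_8 < v_9 and write every simplex with vertices in increasing order. Then dim K = 2 and the simplices of K are:

  0-simplices (10): [v_0], [v_1], [v_2], [v_3], [v_4], [v_5], [v_6], [v_7], [v_8], [v_9]
  1-simplices (17): (17 of them)
  2-simplices (5): [v_0,v_1,v_2], [v_0,v_2,v_8], [v_0,v_6,v_8], [v_1,v_2,v_5], [v_3,v_4,v_9]

giving chain groups C_0 ≅ Z^10, C_1 ≅ Z^17, C_2 ≅ Z^5.

Boundary ∂_1: C_1 → C_0 maps an edge to its endpoints' difference, ∂[p,q] = q − p. For instance
  ∂[v_6,v_8] = [v_8] − [v_6].
As a 10×17 matrix over Z this has rank 9, with invariant factors (1,1,1,1,1,1,1,1,1).

Boundary ∂_2: C_2 → C_1 sends each 2-simplex [p,q,r] to [q,r] − [p,r] + [p,q]. For instance
  ∂[v_0,v_6,v_8] = [v_6,v_8] − [v_0,v_8] + [v_0,v_6],
  ∂[v_0,v_1,v_2] = [v_1,v_2] − [v_0,v_2] + [v_0,v_1].
The 17×5 boundary matrix has rank 5 and Smith normal form diag(1,1,1,1,1).

Now H_k = ker ∂_k / im ∂_{k+1}, so:

  H_0: rank C_0 − rank ∂_1 = 10 − 9 = 1, and the invariant factors of ∂_1 are all 1, so H_0 = Z.
  H_1: rank ker ∂_1 − rank ∂_2 = (17 − 9) − 5 = 3, and the invariant factors of ∂_2 are all 1, so H_1 = Z^3.
  H_2: rank ker ∂_2 − rank ∂_3 = (5 − 5) − 0 = 0, and there is no ∂_3, so H_2 = 0.

As a check, the Euler characteristic is 10 − 17 + 5 = -2, which agrees with 1 − 3 + 0 = -2.

Hence the Betti numbers are b_0 = 1, b_1 = 3, b_2 = 0.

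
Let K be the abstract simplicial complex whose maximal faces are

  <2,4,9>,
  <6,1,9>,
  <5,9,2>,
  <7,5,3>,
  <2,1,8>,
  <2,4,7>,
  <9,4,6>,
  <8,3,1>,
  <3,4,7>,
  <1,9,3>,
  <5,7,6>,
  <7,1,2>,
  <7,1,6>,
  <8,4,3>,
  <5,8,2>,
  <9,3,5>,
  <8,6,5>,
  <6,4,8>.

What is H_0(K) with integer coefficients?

We work with the vertex ordering 1 < 2 < 3 < 4 < 5 < 6 < 7 < 8 < 9. The simplices of K, each written with vertices in increasing order, are:

  0-simplices (9): [1], [2], [3], [4], [5], [6], [7], [8], [9]
  1-simplices (27): (27 of them)
  2-simplices (18): [1,2,7], [1,2,8], [1,3,8], [1,3,9], [1,6,7], [1,6,9], [2,4,7], [2,4,9], [2,5,8], [2,5,9], [3,4,7], [3,4,8], [3,5,7], [3,5,9], [4,6,8], [4,6,9], [5,6,7], [5,6,8]

giving chain groups C_0 ≅ Z^9, C_1 ≅ Z^27, C_2 ≅ Z^18.

Boundary ∂_1: C_1 → C_0 is given by ∂[p,q] = [q] − [p]. For instance
  ∂[1,3] = [3] − [1].
The resulting 9×27 matrix has rank 8, and its Smith normal form has invariant factors (1,1,1,1,1,1,1,1).

Boundary ∂_2: C_2 → C_1 sends each 2-simplex [p,q,r] to [q,r] − [p,r] + [p,q]. For instance
  ∂[1,2,8] = [2,8] − [1,8] + [1,2],
  ∂[2,5,9] = [5,9] − [2,9] + [2,5].
The 27×18 boundary matrix has rank 17 and Smith normal form diag(1,1,1,1,1,1,1,1,1,1,1,1,1,1,1,1,1).

Now H_k = ker ∂_k / im ∂_{k+1}, so:

  H_0: rank C_0 − rank ∂_1 = 9 − 8 = 1, and the invariant factors of ∂_1 are all 1, so H_0 = Z.

H_0 = Z.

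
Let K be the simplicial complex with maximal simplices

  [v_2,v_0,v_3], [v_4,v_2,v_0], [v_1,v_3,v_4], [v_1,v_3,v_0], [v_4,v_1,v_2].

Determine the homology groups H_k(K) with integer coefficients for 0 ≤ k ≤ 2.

H_0 ≅ Z,  H_1 ≅ Z,  H_2 = 0.

Order the vertices as v_0 < v_1 < v_2 < v_3 < v_4. Listing each simplex with vertices in this order, K has dimension 2 with simplices:

  0-simplices (5): [v_0], [v_1], [v_2], [v_3], [v_4]
  1-simplices (10): [v_0,v_1], [v_0,v_2], [v_0,v_3], [v_0,v_4], [v_1,v_2], [v_1,v_3], [v_1,v_4], [v_2,v_3], [v_2,v_4], [v_3,v_4]
  2-simplices (5): [v_0,v_1,v_3], [v_0,v_2,v_3], [v_0,v_2,v_4], [v_1,v_2,v_4], [v_1,v_3,v_4]

Hence C_0 ≅ Z^5, C_1 ≅ Z^10, C_2 ≅ Z^5.

∂_1: C_1 → C_0 maps an edge to its endpoints' difference, ∂[p,q] = q − p. For instance
  ∂[v_2,v_4] = [v_4] − [v_2].
As a 5×10 matrix over Z this has rank 4, with invariant factors (1,1,1,1).

∂_2: C_2 → C_1 sends each 2-simplex [p,q,r] to [q,r] − [p,r] + [p,q]. For instance
  ∂[v_0,v_2,v_3] = [v_2,v_3] − [v_0,v_3] + [v_0,v_2],
  ∂[v_1,v_2,v_4] = [v_2,v_4] − [v_1,v_4] + [v_1,v_2].
The resulting 10×5 matrix has rank 5, and its Smith normal form has invariant factors (1,1,1,1,1).

Reading off H_k = ker ∂_k / im ∂_{k+1}:

  H_0: rank C_0 − rank ∂_1 = 5 − 4 = 1, and the invariant factors of ∂_1 are all 1, so H_0 = Z.
  H_1: rank ker ∂_1 − rank ∂_2 = (10 − 4) − 5 = 1, and the invariant factors of ∂_2 are all 1, so H_1 = Z.
  H_2: rank ker ∂_2 − rank ∂_3 = (5 − 5) − 0 = 0, and there is no ∂_3, so H_2 = 0.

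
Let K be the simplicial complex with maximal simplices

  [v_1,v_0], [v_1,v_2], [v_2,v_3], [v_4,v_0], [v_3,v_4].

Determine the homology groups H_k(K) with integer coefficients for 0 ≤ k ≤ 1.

We work with the vertex ordering v_0 < v_1 < v_2 < v_3 < v_4. The simplices of K, each written with vertices in increasing order, are:

  0-simplices (5): [v_0], [v_1], [v_2], [v_3], [v_4]
  1-simplices (5): [v_0,v_1], [v_0,v_4], [v_1,v_2], [v_2,v_3], [v_3,v_4]

so the chain groups are C_0 ≅ Z^5, C_1 ≅ Z^5.

Boundary ∂_1: C_1 → C_0 is given by ∂[p,q] = [q] − [p]. For instance
  ∂[v_3,v_4] = [v_4] − [v_3].
The 5×5 boundary matrix has rank 4 and Smith normal form diag(1,1,1,1).

Now H_k = ker ∂_k / im ∂_{k+1}, so:

  H_0: rank C_0 − rank ∂_1 = 5 − 4 = 1, and the invariant factors of ∂_1 are all 1, so H_0 ≅ Z.
  H_1: rank ker ∂_1 − rank ∂_2 = (5 − 4) − 0 = 1, and there is no ∂_2, so H_1 ≅ Z.

As a check, the Euler characteristic is 5 − 5 = 0, which agrees with 1 − 1 = 0.

H_0 = Z,  H_1 = Z.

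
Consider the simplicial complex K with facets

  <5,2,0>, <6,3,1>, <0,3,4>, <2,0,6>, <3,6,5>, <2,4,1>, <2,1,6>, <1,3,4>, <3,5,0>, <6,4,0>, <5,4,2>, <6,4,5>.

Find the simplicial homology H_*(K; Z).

H_0 ≅ Z,  H_1 ≅ Z/2Z,  H_2 = 0.

Order the vertices as 0 < 1 < 2 < 3 < 4 < 5 < 6. Listing each simplex with vertices in this order, K has dimension 2 with simplices:

  0-simplices (7): [0], [1], [2], [3], [4], [5], [6]
  1-simplices (18): [0,2], [0,3], [0,4], [0,5], [0,6], [1,2], [1,3], [1,4], [1,6], [2,4], [2,5], [2,6], [3,4], [3,5], [3,6], [4,5], [4,6], [5,6]
  2-simplices (12): [0,2,5], [0,2,6], [0,3,4], [0,3,5], [0,4,6], [1,2,4], [1,2,6], [1,3,4], [1,3,6], [2,4,5], [3,5,6], [4,5,6]

so the chain groups are C_0 ≅ Z^7, C_1 ≅ Z^18, C_2 ≅ Z^12.

Boundary ∂_1: C_1 → C_0 maps an edge to its endpoints' difference, ∂[p,q] = q − p. For instance
  ∂[5,6] = [6] − [5].
As a 7×18 matrix over Z this has rank 6, with invariant factors (1,1,1,1,1,1).

The boundary map ∂_2: C_2 → C_1 sends each 2-simplex [p,q,r] to [q,r] − [p,r] + [p,q]. For instance
  ∂[0,2,6] = [2,6] − [0,6] + [0,2],
  ∂[0,3,5] = [3,5] − [0,5] + [0,3].
This gives a 18×12 integer matrix of rank 12; reducing to Smith normal form yields diagonal entries (1,1,1,1,1,1,1,1,1,1,1,2).

Reading off H_k = ker ∂_k / im ∂_{k+1}:

  H_0: rank C_0 − rank ∂_1 = 7 − 6 = 1, and the invariant factors of ∂_1 are all 1, so H_0 = Z.
  H_1: rank ker ∂_1 − rank ∂_2 = (18 − 6) − 12 = 0, and ∂_2 has invariant factor 2 > 1, so H_1 = Z/2Z.
  H_2: rank ker ∂_2 − rank ∂_3 = (12 − 12) − 0 = 0, and there is no ∂_3, so H_2 = 0.

As a check, the Euler characteristic is 7 − 18 + 12 = 1, which agrees with 1 − 0 + 0 = 1.
(K is a triangulation of the real projective plane RP^2.)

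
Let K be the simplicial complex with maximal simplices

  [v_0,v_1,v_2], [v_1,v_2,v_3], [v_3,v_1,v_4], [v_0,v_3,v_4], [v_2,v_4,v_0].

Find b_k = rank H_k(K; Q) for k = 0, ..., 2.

Order the vertices as v_0 < v_1 < v_2 < v_3 < v_4. Listing each simplex with vertices in this order, K has dimension 2 with simplices:

  0-simplices (5): [v_0], [v_1], [v_2], [v_3], [v_4]
  1-simplices (10): [v_0,v_1], [v_0,v_2], [v_0,v_3], [v_0,v_4], [v_1,v_2], [v_1,v_3], [v_1,v_4], [v_2,v_3], [v_2,v_4], [v_3,v_4]
  2-simplices (5): [v_0,v_1,v_2], [v_0,v_2,v_4], [v_0,v_3,v_4], [v_1,v_2,v_3], [v_1,v_3,v_4]

Hence C_0 ≅ Z^5, C_1 ≅ Z^10, C_2 ≅ Z^5.

∂_1: C_1 → C_0 is given by ∂[p,q] = [q] − [p]. For instance
  ∂[v_1,v_4] = [v_4] − [v_1].
The resulting 5×10 matrix has rank 4, and its Smith normal form has invariant factors (1,1,1,1).

∂_2: C_2 → C_1 maps a triangle to the signed sum of its edges. For instance
  ∂[v_0,v_1,v_2] = [v_1,v_2] − [v_0,v_2] + [v_0,v_1],
  ∂[v_0,v_3,v_4] = [v_3,v_4] − [v_0,v_4] + [v_0,v_3].
This gives a 10×5 integer matrix of rank 5; reducing to Smith normal form yields diagonal entries (1,1,1,1,1).

Reading off H_k = ker ∂_k / im ∂_{k+1}:

  H_0: rank C_0 − rank ∂_1 = 5 − 4 = 1, and the invariant factors of ∂_1 are all 1, so H_0 = Z.
  H_1: rank ker ∂_1 − rank ∂_2 = (10 − 4) − 5 = 1, and the invariant factors of ∂_2 are all 1, so H_1 = Z.
  H_2: rank ker ∂_2 − rank ∂_3 = (5 − 5) − 0 = 0, and there is no ∂_3, so H_2 = 0.

As a check, the Euler characteristic is 5 − 10 + 5 = 0, which agrees with 1 − 1 + 0 = 0.

Hence the Betti numbers are b_0 = 1, b_1 = 1, b_2 = 0.

b_0 = 1, b_1 = 1, b_2 = 0.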